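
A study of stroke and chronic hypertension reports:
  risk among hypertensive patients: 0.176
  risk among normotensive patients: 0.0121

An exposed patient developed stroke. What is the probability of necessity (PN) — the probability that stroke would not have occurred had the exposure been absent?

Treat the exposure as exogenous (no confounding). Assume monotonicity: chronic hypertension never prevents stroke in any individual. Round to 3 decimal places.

Let p₁ = 0.176, p₀ = 0.0121.
Under exogeneity and monotonicity, PN = (p₁ − p₀) / p₁.
PN = (0.176 − 0.0121) / 0.176 = 0.1639 / 0.176 ≈ 0.9313

PN ≈ 0.931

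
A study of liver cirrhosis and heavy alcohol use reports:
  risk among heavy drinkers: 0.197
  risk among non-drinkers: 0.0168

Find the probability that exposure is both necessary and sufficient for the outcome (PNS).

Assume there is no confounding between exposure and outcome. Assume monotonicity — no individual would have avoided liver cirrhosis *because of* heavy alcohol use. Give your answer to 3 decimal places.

PNS ≈ 0.180

Let p₁ = 0.197, p₀ = 0.0168.
Under exogeneity and monotonicity, PNS = p₁ − p₀.
PNS = 0.197 − 0.0168 = 0.1802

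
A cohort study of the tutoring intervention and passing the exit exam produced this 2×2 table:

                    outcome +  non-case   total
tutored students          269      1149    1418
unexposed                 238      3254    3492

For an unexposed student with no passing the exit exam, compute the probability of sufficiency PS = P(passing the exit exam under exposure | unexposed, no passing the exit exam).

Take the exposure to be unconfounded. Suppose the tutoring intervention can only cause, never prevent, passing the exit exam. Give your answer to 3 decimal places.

p₁ = P(outcome | exposed) = 269/1418 = 0.1897
p₀ = P(outcome | unexposed) = 238/3492 = 0.068156
Under exogeneity and monotonicity, PS = (p₁ − p₀)/(1 − p₀).
PS = (0.1897 − 0.068156) / 0.93184 ≈ 0.1304

PS ≈ 0.130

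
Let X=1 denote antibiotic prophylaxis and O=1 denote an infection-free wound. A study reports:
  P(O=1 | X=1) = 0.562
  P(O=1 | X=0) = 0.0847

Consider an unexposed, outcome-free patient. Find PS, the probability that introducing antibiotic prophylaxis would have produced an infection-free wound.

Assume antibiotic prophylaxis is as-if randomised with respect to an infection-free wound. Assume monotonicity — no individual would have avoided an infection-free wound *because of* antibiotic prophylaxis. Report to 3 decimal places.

PS ≈ 0.521

Let p₁ = 0.562, p₀ = 0.0847.
Under exogeneity and monotonicity, PS = (p₁ − p₀) / (1 − p₀).
PS = (0.562 − 0.0847) / (1 − 0.0847) = 0.4773 / 0.9153 ≈ 0.5215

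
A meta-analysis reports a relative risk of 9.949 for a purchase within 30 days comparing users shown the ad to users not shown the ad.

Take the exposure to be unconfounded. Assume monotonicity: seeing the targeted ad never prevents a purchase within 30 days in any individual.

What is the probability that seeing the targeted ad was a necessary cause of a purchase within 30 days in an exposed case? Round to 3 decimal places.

Under exogeneity and monotonicity, PN = (RR − 1) / RR = 1 − 1/RR.
PN = (9.949 − 1) / 9.949 = 8.949 / 9.949 ≈ 0.8995

PN ≈ 0.899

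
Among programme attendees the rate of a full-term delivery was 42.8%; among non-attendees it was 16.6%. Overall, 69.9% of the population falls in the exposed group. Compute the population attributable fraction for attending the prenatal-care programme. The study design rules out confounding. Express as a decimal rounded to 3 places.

PAF ≈ 0.525

p₁ = 0.428, p₀ = 0.166.
Overall risk P(Y=1) = π·p₁ + (1−π)·p₀ = 0.699×0.428 + 0.301×0.166 = 0.34914.
Under exogeneity, PAF = [P(Y=1) − p₀] / P(Y=1).
PAF = (0.34914 − 0.166) / 0.34914 ≈ 0.5245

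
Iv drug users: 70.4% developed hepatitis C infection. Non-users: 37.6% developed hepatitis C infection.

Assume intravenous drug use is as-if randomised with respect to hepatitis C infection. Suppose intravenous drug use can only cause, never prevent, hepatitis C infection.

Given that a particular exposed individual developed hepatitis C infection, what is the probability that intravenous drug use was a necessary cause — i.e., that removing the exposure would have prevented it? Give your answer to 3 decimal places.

PN ≈ 0.466

p₁ = 0.704, p₀ = 0.376.
Under exogeneity and monotonicity, PN = (p₁ − p₀) / p₁.
PN = (0.704 − 0.376) / 0.704 = 0.328 / 0.704 ≈ 0.4659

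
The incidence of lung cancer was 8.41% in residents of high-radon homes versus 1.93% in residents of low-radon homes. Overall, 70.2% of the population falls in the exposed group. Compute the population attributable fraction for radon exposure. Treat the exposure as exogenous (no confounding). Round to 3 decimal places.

p₁ = 0.0841, p₀ = 0.0193.
Overall risk P(Y=1) = π·p₁ + (1−π)·p₀ = 0.702×0.0841 + 0.298×0.0193 = 0.06479.
Under exogeneity, PAF = [P(Y=1) − p₀] / P(Y=1).
PAF = (0.06479 − 0.0193) / 0.06479 ≈ 0.7021

PAF ≈ 0.702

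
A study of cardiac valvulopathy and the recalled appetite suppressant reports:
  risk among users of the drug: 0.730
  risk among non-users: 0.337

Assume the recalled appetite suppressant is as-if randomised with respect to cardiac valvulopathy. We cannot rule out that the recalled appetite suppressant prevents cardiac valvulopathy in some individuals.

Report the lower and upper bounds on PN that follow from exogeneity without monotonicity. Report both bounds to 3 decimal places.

Let p₁ = 0.73, p₀ = 0.337.
Under exogeneity alone the bounds on PN are max{0,(p₁−p₀)/p₁} ≤ PN ≤ min{1,(1−p₀)/p₁}.
  lower = (p₁ − p₀)/p₁ = 0.393 / 0.73 ≈ 0.5384
  upper = min{1, (1 − p₀)/p₁} = 0.663 / 0.73 ≈ 0.9082

0.538 ≤ PN ≤ 0.908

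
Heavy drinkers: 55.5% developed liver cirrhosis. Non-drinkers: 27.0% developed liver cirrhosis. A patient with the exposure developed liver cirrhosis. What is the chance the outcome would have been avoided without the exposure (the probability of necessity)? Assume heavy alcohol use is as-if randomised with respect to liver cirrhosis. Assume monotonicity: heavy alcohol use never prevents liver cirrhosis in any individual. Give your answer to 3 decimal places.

PN ≈ 0.514

p₁ = 0.555, p₀ = 0.27.
Under exogeneity and monotonicity, PN = (p₁ − p₀) / p₁.
PN = (0.555 − 0.27) / 0.555 = 0.285 / 0.555 ≈ 0.5135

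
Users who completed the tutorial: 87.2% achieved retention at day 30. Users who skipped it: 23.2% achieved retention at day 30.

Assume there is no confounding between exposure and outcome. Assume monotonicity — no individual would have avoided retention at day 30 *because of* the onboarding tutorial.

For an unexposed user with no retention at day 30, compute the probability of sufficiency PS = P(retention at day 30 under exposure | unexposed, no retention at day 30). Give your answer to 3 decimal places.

PS ≈ 0.833

p₁ = 0.872, p₀ = 0.232.
Under exogeneity and monotonicity, PS = (p₁ − p₀) / (1 − p₀).
PS = (0.872 − 0.232) / (1 − 0.232) = 0.64 / 0.768 ≈ 0.8333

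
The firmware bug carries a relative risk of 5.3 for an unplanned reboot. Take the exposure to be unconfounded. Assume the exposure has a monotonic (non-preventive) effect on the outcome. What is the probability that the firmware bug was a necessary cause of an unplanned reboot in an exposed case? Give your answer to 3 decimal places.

PN ≈ 0.811

Under exogeneity and monotonicity, PN = (RR − 1) / RR = 1 − 1/RR.
PN = (5.3 − 1) / 5.3 = 4.3 / 5.3 ≈ 0.8113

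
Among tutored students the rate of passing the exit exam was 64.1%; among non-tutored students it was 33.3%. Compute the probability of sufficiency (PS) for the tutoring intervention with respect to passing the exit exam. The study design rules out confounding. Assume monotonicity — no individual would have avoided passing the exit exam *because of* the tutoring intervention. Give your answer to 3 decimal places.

p₁ = 0.641, p₀ = 0.333.
Under exogeneity and monotonicity, PS = (p₁ − p₀) / (1 − p₀).
PS = (0.641 − 0.333) / (1 − 0.333) = 0.308 / 0.667 ≈ 0.4618

PS ≈ 0.462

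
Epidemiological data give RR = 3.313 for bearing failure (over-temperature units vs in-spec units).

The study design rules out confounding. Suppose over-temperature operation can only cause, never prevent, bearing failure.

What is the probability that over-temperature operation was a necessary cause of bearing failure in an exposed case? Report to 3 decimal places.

PN ≈ 0.698

Under exogeneity and monotonicity, PN = (RR − 1) / RR = 1 − 1/RR.
PN = (3.313 − 1) / 3.313 = 2.313 / 3.313 ≈ 0.6982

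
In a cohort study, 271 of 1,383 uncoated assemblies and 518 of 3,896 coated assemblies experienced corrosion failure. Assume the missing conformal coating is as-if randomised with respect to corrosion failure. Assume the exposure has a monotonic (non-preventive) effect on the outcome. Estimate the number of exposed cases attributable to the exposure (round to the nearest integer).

about 87 cases

p₁ = P(outcome | exposed) = 271/1383 = 0.19595
p₀ = P(outcome | unexposed) = 518/3896 = 0.13296
PN = (p₁ − p₀)/p₁ = (0.19595 − 0.13296) / 0.19595 ≈ 0.32148.
Attributable cases ≈ PN × (exposed cases) = 0.32148 × 271 ≈ 87.12.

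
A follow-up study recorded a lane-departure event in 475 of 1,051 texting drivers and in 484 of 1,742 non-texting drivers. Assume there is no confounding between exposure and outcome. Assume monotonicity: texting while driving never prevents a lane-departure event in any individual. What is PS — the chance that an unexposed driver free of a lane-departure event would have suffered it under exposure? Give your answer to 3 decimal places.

PS ≈ 0.241

p₁ = P(outcome | exposed) = 475/1051 = 0.45195
p₀ = P(outcome | unexposed) = 484/1742 = 0.27784
Under exogeneity and monotonicity, PS = (p₁ − p₀) / (1 − p₀).
PS = (0.45195 − 0.27784) / (1 − 0.27784) = 0.17411 / 0.72216 ≈ 0.2411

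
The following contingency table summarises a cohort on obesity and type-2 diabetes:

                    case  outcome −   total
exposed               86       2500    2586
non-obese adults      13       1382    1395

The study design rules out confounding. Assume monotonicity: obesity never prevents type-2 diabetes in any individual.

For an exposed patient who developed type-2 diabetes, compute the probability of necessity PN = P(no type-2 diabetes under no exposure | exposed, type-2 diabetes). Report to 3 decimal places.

PN ≈ 0.720

p₁ = P(outcome | exposed) = 86/2586 = 0.033256
p₀ = P(outcome | unexposed) = 13/1395 = 0.009319
Under exogeneity and monotonicity, PN = (p₁ − p₀) / p₁.
PN = (0.033256 − 0.009319) / 0.033256 = 0.023937 / 0.033256 ≈ 0.7198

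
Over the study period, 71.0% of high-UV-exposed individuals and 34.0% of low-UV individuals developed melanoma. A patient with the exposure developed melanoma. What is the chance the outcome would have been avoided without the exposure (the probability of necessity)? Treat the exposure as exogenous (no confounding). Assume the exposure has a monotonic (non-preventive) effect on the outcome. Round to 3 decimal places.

PN ≈ 0.521

p₁ = 0.71, p₀ = 0.34.
Under exogeneity and monotonicity, PN = (p₁ − p₀) / p₁.
PN = (0.71 − 0.34) / 0.71 = 0.37 / 0.71 ≈ 0.5211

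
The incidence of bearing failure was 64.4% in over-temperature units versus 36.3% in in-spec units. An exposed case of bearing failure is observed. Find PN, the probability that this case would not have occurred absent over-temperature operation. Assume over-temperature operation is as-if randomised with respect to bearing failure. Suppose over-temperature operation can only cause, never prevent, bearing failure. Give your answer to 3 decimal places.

p₁ = 0.644, p₀ = 0.363.
Under exogeneity and monotonicity, PN = (p₁ − p₀) / p₁.
PN = (0.644 − 0.363) / 0.644 = 0.281 / 0.644 ≈ 0.4363

PN ≈ 0.436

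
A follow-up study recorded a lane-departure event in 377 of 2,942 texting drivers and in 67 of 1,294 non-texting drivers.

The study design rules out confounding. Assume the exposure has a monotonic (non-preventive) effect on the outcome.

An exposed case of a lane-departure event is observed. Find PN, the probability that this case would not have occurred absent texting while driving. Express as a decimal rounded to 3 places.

p₁ = P(outcome | exposed) = 377/2942 = 0.12814
p₀ = P(outcome | unexposed) = 67/1294 = 0.051777
Under exogeneity and monotonicity, PN = (p₁ − p₀) / p₁.
PN = (0.12814 − 0.051777) / 0.12814 = 0.076367 / 0.12814 ≈ 0.5959

PN ≈ 0.596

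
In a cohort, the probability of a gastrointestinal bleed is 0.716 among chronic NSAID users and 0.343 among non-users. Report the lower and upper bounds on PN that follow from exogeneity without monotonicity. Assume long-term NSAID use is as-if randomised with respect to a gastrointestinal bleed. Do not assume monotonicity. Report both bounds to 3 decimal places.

Let p₁ = 0.716, p₀ = 0.343.
Under exogeneity alone the bounds on PN are max{0,(p₁−p₀)/p₁} ≤ PN ≤ min{1,(1−p₀)/p₁}.
  lower = (p₁ − p₀)/p₁ = 0.373 / 0.716 ≈ 0.5209
  upper = min{1, (1 − p₀)/p₁} = 0.657 / 0.716 ≈ 0.9176

0.521 ≤ PN ≤ 0.918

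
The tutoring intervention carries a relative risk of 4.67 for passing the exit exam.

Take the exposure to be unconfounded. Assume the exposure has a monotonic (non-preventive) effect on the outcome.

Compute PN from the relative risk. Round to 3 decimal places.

PN ≈ 0.786

Under exogeneity and monotonicity, PN = (RR − 1) / RR = 1 − 1/RR.
PN = (4.67 − 1) / 4.67 = 3.67 / 4.67 ≈ 0.7859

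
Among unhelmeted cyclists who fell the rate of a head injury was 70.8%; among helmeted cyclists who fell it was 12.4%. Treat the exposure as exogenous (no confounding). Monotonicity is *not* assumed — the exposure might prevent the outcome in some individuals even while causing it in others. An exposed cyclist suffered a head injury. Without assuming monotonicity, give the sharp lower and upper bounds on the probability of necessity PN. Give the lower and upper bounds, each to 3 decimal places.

p₁ = 0.708, p₀ = 0.124.
Under exogeneity alone the bounds on PN are max{0,(p₁−p₀)/p₁} ≤ PN ≤ min{1,(1−p₀)/p₁}.
  lower = (p₁ − p₀)/p₁ = 0.584 / 0.708 ≈ 0.8249
  upper = min{1, (1 − p₀)/p₁} = 0.876 / 0.708 ≈ 1.2373 → capped at 1

0.825 ≤ PN ≤ 1.000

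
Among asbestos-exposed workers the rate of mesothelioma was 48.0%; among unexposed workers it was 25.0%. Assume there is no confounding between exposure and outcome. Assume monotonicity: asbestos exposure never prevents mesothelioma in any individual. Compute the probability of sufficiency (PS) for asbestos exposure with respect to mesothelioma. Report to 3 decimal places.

PS ≈ 0.307

p₁ = 0.48, p₀ = 0.25.
Under exogeneity and monotonicity, PS = (p₁ − p₀) / (1 − p₀).
PS = (0.48 − 0.25) / (1 − 0.25) = 0.23 / 0.75 ≈ 0.3067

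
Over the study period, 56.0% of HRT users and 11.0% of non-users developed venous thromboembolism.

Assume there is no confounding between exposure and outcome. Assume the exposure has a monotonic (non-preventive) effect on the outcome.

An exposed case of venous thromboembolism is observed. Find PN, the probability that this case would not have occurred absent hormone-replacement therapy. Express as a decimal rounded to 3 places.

p₁ = 0.56, p₀ = 0.11.
Under exogeneity and monotonicity, PN = (p₁ − p₀) / p₁.
PN = (0.56 − 0.11) / 0.56 = 0.45 / 0.56 ≈ 0.8036

PN ≈ 0.804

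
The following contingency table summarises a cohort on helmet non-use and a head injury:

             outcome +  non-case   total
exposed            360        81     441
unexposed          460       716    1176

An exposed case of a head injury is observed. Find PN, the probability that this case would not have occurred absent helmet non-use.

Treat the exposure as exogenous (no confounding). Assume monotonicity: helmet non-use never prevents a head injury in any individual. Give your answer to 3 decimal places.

p₁ = P(outcome | exposed) = 360/441 = 0.81633
p₀ = P(outcome | unexposed) = 460/1176 = 0.39116
Under exogeneity and monotonicity, PN = (p₁ − p₀) / p₁.
PN = (0.81633 − 0.39116) / 0.81633 = 0.42517 / 0.81633 ≈ 0.5208

PN ≈ 0.521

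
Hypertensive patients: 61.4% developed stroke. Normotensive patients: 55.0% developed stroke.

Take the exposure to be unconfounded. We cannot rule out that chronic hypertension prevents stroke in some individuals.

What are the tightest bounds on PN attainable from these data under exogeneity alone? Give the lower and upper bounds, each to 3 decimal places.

p₁ = 0.614, p₀ = 0.55.
Under exogeneity alone the bounds on PN are max{0,(p₁−p₀)/p₁} ≤ PN ≤ min{1,(1−p₀)/p₁}.
  lower = (p₁ − p₀)/p₁ = 0.064 / 0.614 ≈ 0.1042
  upper = min{1, (1 − p₀)/p₁} = 0.45 / 0.614 ≈ 0.7329

0.104 ≤ PN ≤ 0.733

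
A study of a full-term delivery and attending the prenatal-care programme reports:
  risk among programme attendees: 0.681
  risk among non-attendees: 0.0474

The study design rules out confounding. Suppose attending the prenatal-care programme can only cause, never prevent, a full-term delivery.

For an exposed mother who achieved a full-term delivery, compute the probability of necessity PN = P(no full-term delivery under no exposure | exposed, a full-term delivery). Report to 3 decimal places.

Let p₁ = 0.681, p₀ = 0.0474.
Under exogeneity and monotonicity, PN = (p₁ − p₀) / p₁.
PN = (0.681 − 0.0474) / 0.681 = 0.6336 / 0.681 ≈ 0.9304

PN ≈ 0.930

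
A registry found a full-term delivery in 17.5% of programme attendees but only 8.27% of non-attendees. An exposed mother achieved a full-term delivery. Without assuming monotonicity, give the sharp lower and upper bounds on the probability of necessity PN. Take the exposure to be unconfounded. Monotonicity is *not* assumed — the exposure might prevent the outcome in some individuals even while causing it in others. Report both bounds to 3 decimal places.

p₁ = 0.175, p₀ = 0.0827.
Under exogeneity alone the bounds on PN are max{0,(p₁−p₀)/p₁} ≤ PN ≤ min{1,(1−p₀)/p₁}.
  lower = (p₁ − p₀)/p₁ = 0.0923 / 0.175 ≈ 0.5274
  upper = min{1, (1 − p₀)/p₁} = 0.9173 / 0.175 ≈ 5.2417 → capped at 1

0.527 ≤ PN ≤ 1.000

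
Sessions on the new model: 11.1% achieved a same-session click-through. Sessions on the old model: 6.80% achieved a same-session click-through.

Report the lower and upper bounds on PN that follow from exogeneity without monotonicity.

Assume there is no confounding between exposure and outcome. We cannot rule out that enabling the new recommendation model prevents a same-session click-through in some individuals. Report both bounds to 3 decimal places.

p₁ = 0.111, p₀ = 0.068.
Under exogeneity alone the bounds on PN are max{0,(p₁−p₀)/p₁} ≤ PN ≤ min{1,(1−p₀)/p₁}.
  lower = (p₁ − p₀)/p₁ = 0.043 / 0.111 ≈ 0.3874
  upper = min{1, (1 − p₀)/p₁} = 0.932 / 0.111 ≈ 8.3964 → capped at 1

0.387 ≤ PN ≤ 1.000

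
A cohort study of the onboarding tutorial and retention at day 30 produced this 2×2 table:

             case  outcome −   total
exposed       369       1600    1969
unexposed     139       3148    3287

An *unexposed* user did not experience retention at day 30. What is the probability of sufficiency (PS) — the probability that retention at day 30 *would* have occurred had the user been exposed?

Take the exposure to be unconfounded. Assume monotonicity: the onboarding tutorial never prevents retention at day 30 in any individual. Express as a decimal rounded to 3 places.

p₁ = P(outcome | exposed) = 369/1969 = 0.1874
p₀ = P(outcome | unexposed) = 139/3287 = 0.042288
Under exogeneity and monotonicity, PS = (p₁ − p₀)/(1 − p₀).
PS = (0.1874 − 0.042288) / 0.95771 ≈ 0.1515

PS ≈ 0.152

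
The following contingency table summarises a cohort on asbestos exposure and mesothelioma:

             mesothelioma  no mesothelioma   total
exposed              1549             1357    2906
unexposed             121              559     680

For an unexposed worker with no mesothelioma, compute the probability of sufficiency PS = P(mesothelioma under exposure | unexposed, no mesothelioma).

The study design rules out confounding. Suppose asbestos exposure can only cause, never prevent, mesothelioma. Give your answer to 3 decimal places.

PS ≈ 0.432

p₁ = P(outcome | exposed) = 1549/2906 = 0.53304
p₀ = P(outcome | unexposed) = 121/680 = 0.17794
Under exogeneity and monotonicity, PS = (p₁ − p₀)/(1 − p₀).
PS = (0.53304 − 0.17794) / 0.82206 ≈ 0.4320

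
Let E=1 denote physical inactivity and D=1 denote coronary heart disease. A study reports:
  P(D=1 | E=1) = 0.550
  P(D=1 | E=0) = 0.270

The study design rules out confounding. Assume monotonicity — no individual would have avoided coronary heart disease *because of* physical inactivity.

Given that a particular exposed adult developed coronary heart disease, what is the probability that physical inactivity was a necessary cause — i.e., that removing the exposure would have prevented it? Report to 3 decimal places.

PN ≈ 0.509

Let p₁ = 0.55, p₀ = 0.27.
Under exogeneity and monotonicity, PN = (p₁ − p₀) / p₁.
PN = (0.55 − 0.27) / 0.55 = 0.28 / 0.55 ≈ 0.5091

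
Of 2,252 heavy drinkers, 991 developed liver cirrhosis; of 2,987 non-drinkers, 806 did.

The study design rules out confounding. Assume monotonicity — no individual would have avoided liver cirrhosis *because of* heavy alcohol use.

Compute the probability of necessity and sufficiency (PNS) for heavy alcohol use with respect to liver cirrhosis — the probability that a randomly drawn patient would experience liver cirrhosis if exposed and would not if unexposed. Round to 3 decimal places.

PNS ≈ 0.170

p₁ = P(outcome | exposed) = 991/2252 = 0.44005
p₀ = P(outcome | unexposed) = 806/2987 = 0.26984
Under exogeneity and monotonicity, PNS = p₁ − p₀.
PNS = 0.44005 − 0.26984 = 0.17022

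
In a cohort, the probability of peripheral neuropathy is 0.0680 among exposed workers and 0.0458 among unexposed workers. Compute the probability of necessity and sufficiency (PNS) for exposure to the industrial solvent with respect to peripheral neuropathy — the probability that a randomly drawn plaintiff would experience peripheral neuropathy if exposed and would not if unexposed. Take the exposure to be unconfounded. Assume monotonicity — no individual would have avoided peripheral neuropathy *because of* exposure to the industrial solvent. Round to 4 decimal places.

PNS ≈ 0.0222

Let p₁ = 0.068, p₀ = 0.0458.
Under exogeneity and monotonicity, PNS = p₁ − p₀.
PNS = 0.068 − 0.0458 = 0.0222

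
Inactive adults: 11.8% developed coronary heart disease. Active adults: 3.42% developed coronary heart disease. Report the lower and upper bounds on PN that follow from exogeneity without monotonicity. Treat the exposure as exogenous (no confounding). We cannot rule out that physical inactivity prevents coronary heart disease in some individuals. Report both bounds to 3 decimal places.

0.710 ≤ PN ≤ 1.000

p₁ = 0.118, p₀ = 0.0342.
Under exogeneity alone the bounds on PN are max{0,(p₁−p₀)/p₁} ≤ PN ≤ min{1,(1−p₀)/p₁}.
  lower = (p₁ − p₀)/p₁ = 0.0838 / 0.118 ≈ 0.7102
  upper = min{1, (1 − p₀)/p₁} = 0.9658 / 0.118 ≈ 8.1847 → capped at 1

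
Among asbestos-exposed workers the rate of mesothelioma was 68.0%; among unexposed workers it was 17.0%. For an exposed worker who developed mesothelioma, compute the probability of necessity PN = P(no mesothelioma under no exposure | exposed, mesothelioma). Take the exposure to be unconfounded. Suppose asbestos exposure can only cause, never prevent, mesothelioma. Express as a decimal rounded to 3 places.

p₁ = 0.68, p₀ = 0.17.
Under exogeneity and monotonicity, PN = (p₁ − p₀) / p₁.
PN = (0.68 − 0.17) / 0.68 = 0.51 / 0.68 ≈ 0.7500

PN ≈ 0.750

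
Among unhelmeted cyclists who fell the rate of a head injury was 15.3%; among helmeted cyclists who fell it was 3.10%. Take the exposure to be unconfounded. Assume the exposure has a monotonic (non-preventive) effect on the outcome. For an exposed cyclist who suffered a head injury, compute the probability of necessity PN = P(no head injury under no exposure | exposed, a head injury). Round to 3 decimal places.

PN ≈ 0.797

p₁ = 0.153, p₀ = 0.031.
Under exogeneity and monotonicity, PN = (p₁ − p₀) / p₁.
PN = (0.153 − 0.031) / 0.153 = 0.122 / 0.153 ≈ 0.7974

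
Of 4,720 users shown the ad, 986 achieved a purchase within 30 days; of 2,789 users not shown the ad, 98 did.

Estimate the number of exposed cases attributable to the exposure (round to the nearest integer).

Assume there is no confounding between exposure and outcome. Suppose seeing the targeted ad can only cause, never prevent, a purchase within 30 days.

about 820 cases

p₁ = P(outcome | exposed) = 986/4720 = 0.2089
p₀ = P(outcome | unexposed) = 98/2789 = 0.035138
PN = (p₁ − p₀)/p₁ = (0.2089 − 0.035138) / 0.2089 ≈ 0.83179.
Attributable cases ≈ PN × (exposed cases) = 0.83179 × 986 ≈ 820.15.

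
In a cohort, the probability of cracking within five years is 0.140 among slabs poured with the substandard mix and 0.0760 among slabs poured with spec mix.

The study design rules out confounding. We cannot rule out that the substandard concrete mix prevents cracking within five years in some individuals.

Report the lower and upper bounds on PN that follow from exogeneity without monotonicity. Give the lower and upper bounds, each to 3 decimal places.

Let p₁ = 0.14, p₀ = 0.076.
Under exogeneity alone the bounds on PN are max{0,(p₁−p₀)/p₁} ≤ PN ≤ min{1,(1−p₀)/p₁}.
  lower = (p₁ − p₀)/p₁ = 0.064 / 0.14 ≈ 0.4571
  upper = min{1, (1 − p₀)/p₁} = 0.924 / 0.14 ≈ 6.6000 → capped at 1

0.457 ≤ PN ≤ 1.000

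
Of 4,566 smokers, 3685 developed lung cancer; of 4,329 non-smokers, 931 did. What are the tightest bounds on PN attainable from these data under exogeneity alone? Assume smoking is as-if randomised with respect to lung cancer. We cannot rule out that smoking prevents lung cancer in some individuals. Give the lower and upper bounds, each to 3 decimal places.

0.734 ≤ PN ≤ 0.973

p₁ = P(outcome | exposed) = 3685/4566 = 0.80705
p₀ = P(outcome | unexposed) = 931/4329 = 0.21506
Under exogeneity alone the bounds on PN are max{0,(p₁−p₀)/p₁} ≤ PN ≤ min{1,(1−p₀)/p₁}.
  lower = (p₁ − p₀)/p₁ = 0.59199 / 0.80705 ≈ 0.7335
  upper = min{1, (1 − p₀)/p₁} = 0.78494 / 0.80705 ≈ 0.9726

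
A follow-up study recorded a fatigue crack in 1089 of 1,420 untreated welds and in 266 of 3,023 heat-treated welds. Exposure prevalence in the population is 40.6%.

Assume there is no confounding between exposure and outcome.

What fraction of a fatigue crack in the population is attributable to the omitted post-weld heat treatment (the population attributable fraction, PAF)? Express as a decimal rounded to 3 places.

PAF ≈ 0.758

p₁ = P(outcome | exposed) = 1089/1420 = 0.7669
p₀ = P(outcome | unexposed) = 266/3023 = 0.087992
Overall risk P(Y=1) = π·p₁ + (1−π)·p₀ = 0.406×0.7669 + 0.594×0.087992 = 0.36363.
Under exogeneity, PAF = [P(Y=1) − p₀] / P(Y=1).
PAF = (0.36363 − 0.087992) / 0.36363 ≈ 0.7580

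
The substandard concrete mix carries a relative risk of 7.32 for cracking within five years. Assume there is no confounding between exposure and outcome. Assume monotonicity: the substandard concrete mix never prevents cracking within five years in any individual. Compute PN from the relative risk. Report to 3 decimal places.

Under exogeneity and monotonicity, PN = (RR − 1) / RR = 1 − 1/RR.
PN = (7.32 − 1) / 7.32 = 6.32 / 7.32 ≈ 0.8634

PN ≈ 0.863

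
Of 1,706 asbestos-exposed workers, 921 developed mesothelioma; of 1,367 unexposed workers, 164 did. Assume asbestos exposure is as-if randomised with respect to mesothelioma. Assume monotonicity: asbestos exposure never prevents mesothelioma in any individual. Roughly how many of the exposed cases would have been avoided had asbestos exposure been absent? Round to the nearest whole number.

p₁ = P(outcome | exposed) = 921/1706 = 0.53986
p₀ = P(outcome | unexposed) = 164/1367 = 0.11997
PN = (p₁ − p₀)/p₁ = (0.53986 − 0.11997) / 0.53986 ≈ 0.77777.
Attributable cases ≈ PN × (exposed cases) = 0.77777 × 921 ≈ 716.33.

about 716 cases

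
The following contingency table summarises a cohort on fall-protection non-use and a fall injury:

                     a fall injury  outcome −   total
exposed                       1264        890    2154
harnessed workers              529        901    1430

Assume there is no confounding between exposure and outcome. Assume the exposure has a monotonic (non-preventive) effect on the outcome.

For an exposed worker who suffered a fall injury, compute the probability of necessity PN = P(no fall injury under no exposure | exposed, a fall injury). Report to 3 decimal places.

PN ≈ 0.370

p₁ = P(outcome | exposed) = 1264/2154 = 0.58682
p₀ = P(outcome | unexposed) = 529/1430 = 0.36993
Under exogeneity and monotonicity, PN = (p₁ − p₀) / p₁.
PN = (0.58682 − 0.36993) / 0.58682 = 0.21689 / 0.58682 ≈ 0.3696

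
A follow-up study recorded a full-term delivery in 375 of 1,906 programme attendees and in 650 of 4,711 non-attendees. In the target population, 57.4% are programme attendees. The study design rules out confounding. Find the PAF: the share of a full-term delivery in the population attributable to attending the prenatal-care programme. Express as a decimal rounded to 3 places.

p₁ = P(outcome | exposed) = 375/1906 = 0.19675
p₀ = P(outcome | unexposed) = 650/4711 = 0.13797
Overall risk P(Y=1) = π·p₁ + (1−π)·p₀ = 0.574×0.19675 + 0.426×0.13797 = 0.17171.
Under exogeneity, PAF = [P(Y=1) − p₀] / P(Y=1).
PAF = (0.17171 − 0.13797) / 0.17171 ≈ 0.1965

PAF ≈ 0.196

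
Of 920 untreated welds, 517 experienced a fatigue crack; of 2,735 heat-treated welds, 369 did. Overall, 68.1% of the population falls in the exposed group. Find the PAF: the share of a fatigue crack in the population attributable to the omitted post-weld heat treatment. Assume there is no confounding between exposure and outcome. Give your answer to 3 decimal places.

p₁ = P(outcome | exposed) = 517/920 = 0.56196
p₀ = P(outcome | unexposed) = 369/2735 = 0.13492
Overall risk P(Y=1) = π·p₁ + (1−π)·p₀ = 0.681×0.56196 + 0.319×0.13492 = 0.42573.
Under exogeneity, PAF = [P(Y=1) − p₀] / P(Y=1).
PAF = (0.42573 − 0.13492) / 0.42573 ≈ 0.6831

PAF ≈ 0.683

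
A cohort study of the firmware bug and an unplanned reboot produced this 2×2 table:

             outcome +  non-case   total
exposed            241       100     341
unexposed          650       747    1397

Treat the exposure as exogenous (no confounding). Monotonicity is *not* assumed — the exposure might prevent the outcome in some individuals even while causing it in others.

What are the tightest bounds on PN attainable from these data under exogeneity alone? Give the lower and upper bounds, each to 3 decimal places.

0.342 ≤ PN ≤ 0.757

p₁ = P(outcome | exposed) = 241/341 = 0.70674
p₀ = P(outcome | unexposed) = 650/1397 = 0.46528
Under exogeneity alone the bounds on PN are max{0,(p₁−p₀)/p₁} ≤ PN ≤ min{1,(1−p₀)/p₁}.
  lower = (p₁ − p₀)/p₁ = 0.24146 / 0.70674 ≈ 0.3417
  upper = min{1, (1 − p₀)/p₁} = 0.53472 / 0.70674 ≈ 0.7566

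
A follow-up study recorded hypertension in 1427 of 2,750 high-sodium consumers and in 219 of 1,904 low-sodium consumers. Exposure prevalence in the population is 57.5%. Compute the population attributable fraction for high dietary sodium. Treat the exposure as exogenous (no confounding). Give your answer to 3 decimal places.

PAF ≈ 0.669

p₁ = P(outcome | exposed) = 1427/2750 = 0.51891
p₀ = P(outcome | unexposed) = 219/1904 = 0.11502
Overall risk P(Y=1) = π·p₁ + (1−π)·p₀ = 0.575×0.51891 + 0.425×0.11502 = 0.34726.
Under exogeneity, PAF = [P(Y=1) − p₀] / P(Y=1).
PAF = (0.34726 − 0.11502) / 0.34726 ≈ 0.6688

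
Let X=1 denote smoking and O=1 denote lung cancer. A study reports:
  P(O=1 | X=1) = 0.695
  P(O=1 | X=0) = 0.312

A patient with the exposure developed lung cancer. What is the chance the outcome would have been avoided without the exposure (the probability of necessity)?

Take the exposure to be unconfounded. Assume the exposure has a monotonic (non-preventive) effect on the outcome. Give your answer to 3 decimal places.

Let p₁ = 0.695, p₀ = 0.312.
Under exogeneity and monotonicity, PN = (p₁ − p₀) / p₁.
PN = (0.695 − 0.312) / 0.695 = 0.383 / 0.695 ≈ 0.5511

PN ≈ 0.551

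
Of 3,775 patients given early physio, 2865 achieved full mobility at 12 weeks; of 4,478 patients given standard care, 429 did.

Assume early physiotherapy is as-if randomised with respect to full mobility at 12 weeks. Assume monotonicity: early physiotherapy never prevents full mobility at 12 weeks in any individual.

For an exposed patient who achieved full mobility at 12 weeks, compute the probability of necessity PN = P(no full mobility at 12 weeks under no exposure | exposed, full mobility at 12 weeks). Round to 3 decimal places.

p₁ = P(outcome | exposed) = 2865/3775 = 0.75894
p₀ = P(outcome | unexposed) = 429/4478 = 0.095802
Under exogeneity and monotonicity, PN = (p₁ − p₀) / p₁.
PN = (0.75894 − 0.095802) / 0.75894 = 0.66314 / 0.75894 ≈ 0.8738

PN ≈ 0.874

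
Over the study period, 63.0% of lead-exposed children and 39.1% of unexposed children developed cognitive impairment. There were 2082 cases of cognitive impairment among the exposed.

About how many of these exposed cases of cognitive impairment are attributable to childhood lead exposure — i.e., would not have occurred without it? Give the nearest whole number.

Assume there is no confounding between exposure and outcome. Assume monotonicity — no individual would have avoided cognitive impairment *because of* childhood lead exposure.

about 790 cases

p₁ = 0.63, p₀ = 0.391.
PN = (p₁ − p₀)/p₁ = (0.63 − 0.391) / 0.63 ≈ 0.37937.
Attributable cases ≈ PN × (exposed cases) = 0.37937 × 2082 ≈ 789.84.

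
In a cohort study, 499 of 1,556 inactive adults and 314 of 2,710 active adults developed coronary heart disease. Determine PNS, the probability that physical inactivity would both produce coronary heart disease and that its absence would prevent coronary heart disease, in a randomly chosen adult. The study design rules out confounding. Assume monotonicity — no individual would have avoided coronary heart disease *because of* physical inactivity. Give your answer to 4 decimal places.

p₁ = P(outcome | exposed) = 499/1556 = 0.32069
p₀ = P(outcome | unexposed) = 314/2710 = 0.11587
Under exogeneity and monotonicity, PNS = p₁ − p₀.
PNS = 0.32069 − 0.11587 = 0.20483

PNS ≈ 0.2048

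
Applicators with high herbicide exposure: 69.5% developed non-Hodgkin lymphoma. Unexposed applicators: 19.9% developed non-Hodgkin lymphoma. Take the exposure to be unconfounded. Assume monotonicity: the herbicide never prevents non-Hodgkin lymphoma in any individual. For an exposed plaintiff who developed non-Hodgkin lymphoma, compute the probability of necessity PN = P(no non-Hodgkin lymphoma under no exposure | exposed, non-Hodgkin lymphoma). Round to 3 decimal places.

PN ≈ 0.714

p₁ = 0.695, p₀ = 0.199.
Under exogeneity and monotonicity, PN = (p₁ − p₀) / p₁.
PN = (0.695 − 0.199) / 0.695 = 0.496 / 0.695 ≈ 0.7137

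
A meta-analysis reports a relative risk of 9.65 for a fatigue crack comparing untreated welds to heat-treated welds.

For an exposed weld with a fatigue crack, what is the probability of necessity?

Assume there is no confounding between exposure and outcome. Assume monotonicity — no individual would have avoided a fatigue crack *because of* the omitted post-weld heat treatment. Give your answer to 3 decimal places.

Under exogeneity and monotonicity, PN = (RR − 1) / RR = 1 − 1/RR.
PN = (9.65 − 1) / 9.65 = 8.65 / 9.65 ≈ 0.8964

PN ≈ 0.896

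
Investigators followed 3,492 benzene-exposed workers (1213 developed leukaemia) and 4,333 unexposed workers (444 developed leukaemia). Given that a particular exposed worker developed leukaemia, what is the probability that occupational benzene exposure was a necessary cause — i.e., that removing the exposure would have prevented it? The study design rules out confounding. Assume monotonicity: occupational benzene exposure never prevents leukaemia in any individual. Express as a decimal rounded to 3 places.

PN ≈ 0.705

p₁ = P(outcome | exposed) = 1213/3492 = 0.34737
p₀ = P(outcome | unexposed) = 444/4333 = 0.10247
Under exogeneity and monotonicity, PN = (p₁ − p₀) / p₁.
PN = (0.34737 − 0.10247) / 0.34737 = 0.2449 / 0.34737 ≈ 0.7050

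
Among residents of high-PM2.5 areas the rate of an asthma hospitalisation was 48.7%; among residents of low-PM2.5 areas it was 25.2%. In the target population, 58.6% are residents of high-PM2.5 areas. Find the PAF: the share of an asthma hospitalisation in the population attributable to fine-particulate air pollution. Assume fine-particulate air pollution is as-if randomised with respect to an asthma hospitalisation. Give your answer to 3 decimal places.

p₁ = 0.487, p₀ = 0.252.
Overall risk P(Y=1) = π·p₁ + (1−π)·p₀ = 0.586×0.487 + 0.414×0.252 = 0.38971.
Under exogeneity, PAF = [P(Y=1) − p₀] / P(Y=1).
PAF = (0.38971 − 0.252) / 0.38971 ≈ 0.3534

PAF ≈ 0.353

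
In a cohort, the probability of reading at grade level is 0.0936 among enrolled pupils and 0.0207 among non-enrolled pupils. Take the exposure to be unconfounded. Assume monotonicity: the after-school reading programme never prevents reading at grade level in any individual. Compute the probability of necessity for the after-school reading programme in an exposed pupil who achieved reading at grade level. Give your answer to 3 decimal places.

Let p₁ = 0.0936, p₀ = 0.0207.
Under exogeneity and monotonicity, PN = (p₁ − p₀) / p₁.
PN = (0.0936 − 0.0207) / 0.0936 = 0.0729 / 0.0936 ≈ 0.7788

PN ≈ 0.779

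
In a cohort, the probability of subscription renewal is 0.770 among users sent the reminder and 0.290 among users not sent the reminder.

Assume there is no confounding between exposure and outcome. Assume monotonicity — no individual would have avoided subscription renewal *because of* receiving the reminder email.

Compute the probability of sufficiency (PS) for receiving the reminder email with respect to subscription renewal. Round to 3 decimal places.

Let p₁ = 0.77, p₀ = 0.29.
Under exogeneity and monotonicity, PS = (p₁ − p₀) / (1 − p₀).
PS = (0.77 − 0.29) / (1 − 0.29) = 0.48 / 0.71 ≈ 0.6761

PS ≈ 0.676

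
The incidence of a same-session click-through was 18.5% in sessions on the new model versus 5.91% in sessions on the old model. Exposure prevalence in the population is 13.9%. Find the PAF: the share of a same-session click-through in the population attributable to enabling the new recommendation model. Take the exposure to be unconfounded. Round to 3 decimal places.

p₁ = 0.185, p₀ = 0.0591.
Overall risk P(Y=1) = π·p₁ + (1−π)·p₀ = 0.139×0.185 + 0.861×0.0591 = 0.0766.
Under exogeneity, PAF = [P(Y=1) − p₀] / P(Y=1).
PAF = (0.0766 − 0.0591) / 0.0766 ≈ 0.2285

PAF ≈ 0.228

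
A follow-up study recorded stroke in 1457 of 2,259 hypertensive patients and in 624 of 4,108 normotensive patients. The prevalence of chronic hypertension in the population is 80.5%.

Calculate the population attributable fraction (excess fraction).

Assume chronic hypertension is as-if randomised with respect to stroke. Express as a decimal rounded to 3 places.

PAF ≈ 0.723

p₁ = P(outcome | exposed) = 1457/2259 = 0.64498
p₀ = P(outcome | unexposed) = 624/4108 = 0.1519
Overall risk P(Y=1) = π·p₁ + (1−π)·p₀ = 0.805×0.64498 + 0.195×0.1519 = 0.54883.
Under exogeneity, PAF = [P(Y=1) − p₀] / P(Y=1).
PAF = (0.54883 − 0.1519) / 0.54883 ≈ 0.7232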